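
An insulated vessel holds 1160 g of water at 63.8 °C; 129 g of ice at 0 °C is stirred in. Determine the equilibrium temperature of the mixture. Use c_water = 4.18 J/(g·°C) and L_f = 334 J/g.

Sum of m c ΔT and latent-heat terms is zero:
fusion: m_ice L_f = 129·334 = 43086; meltwater 0→T: 129·4.18·T = 539.22 T; water: 4848.8(T − 63.8)
5388 T = 309353 − 43086 = 266267
T ≈ 49.42 °C — above 0 °C, consistent with complete melting.

T_f ≈ 49.4 °C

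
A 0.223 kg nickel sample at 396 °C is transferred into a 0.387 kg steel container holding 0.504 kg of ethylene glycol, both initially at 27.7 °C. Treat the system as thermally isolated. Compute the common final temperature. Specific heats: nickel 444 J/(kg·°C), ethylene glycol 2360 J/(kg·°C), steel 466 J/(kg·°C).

T_f ≈ 52.5 °C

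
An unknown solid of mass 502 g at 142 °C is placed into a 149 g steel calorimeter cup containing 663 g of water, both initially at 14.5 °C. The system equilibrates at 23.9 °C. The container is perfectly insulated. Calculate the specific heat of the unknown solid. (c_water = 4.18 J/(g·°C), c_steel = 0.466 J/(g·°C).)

c ≈ 0.45 J/(g·°C)

Let T be the final temperature. ΣQ_i = 0:
502·c·(23.9 − 142) + 663·4.18·(23.9 − 14.5) + 149·0.466·(23.9 − 14.5) = 0
-59286 c = -26703
c = -26703/-59286 ≈ 0.4504 J/(g·°C)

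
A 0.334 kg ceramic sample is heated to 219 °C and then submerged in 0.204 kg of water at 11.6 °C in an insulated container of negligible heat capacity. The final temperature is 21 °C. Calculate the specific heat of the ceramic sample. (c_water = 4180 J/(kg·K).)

c ≈ 121 J/(kg·K)

Heat lost by the ceramic sample = heat gained by the water:
0.334·c·(219 − 21) = 0.204·4180·(21 − 11.6)
66.13 c = 8015.6  ⇒  c ≈ 121.2 J/(kg·K)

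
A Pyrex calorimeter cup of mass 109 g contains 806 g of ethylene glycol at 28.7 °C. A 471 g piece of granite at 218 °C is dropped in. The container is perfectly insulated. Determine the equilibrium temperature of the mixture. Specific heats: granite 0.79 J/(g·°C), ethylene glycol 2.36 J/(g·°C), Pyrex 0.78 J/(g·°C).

Taking heat into each body as positive, Σ m c ΔT = 0:
471*0.79*(T − 218) + 806*2.36*(T − 28.7) + 109*0.78*(T − 28.7) = 0
2359.3 T = 138148
T ≈ 58.56 °C

T_f ≈ 58.6 °C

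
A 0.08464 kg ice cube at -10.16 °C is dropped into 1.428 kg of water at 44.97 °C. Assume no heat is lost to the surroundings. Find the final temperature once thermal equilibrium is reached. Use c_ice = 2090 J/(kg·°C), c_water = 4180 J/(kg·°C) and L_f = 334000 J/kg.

T_f ≈ 37.7 °C

Let T be the final temperature. ΣQ_i = 0:
warm ice to 0 °C: 0.08464×2090×(0 − (-10.16)) = 1797.3
  fusion: m_ice L_f = 0.08464×334000 = 28270
  meltwater 0→T: 0.08464×4180×T = 353.8 T
  water: 5969(T − 44.97)
6322.8 T = 268428 − 30067 = 238361
T ≈ 37.70 °C. Since T > 0 °C, the all-ice-melts assumption holds.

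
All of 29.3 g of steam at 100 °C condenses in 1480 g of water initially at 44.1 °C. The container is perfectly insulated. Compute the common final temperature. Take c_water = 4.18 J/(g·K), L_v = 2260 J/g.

T_f ≈ 55.7 °C

Let T be the final temperature. ΣQ_i = 0:
condense steam: −29.3·2260 = −66218; condensed water 100 °C→T: 122.47(T − 100); water warms: 1480·4.18·(T − 44.1) = 6186.4(T − 44.1)
6308.9 T = 66218 + 12247 + 272820 = 351286
T ≈ 55.68 °C, under the boiling point, so the assumption holds.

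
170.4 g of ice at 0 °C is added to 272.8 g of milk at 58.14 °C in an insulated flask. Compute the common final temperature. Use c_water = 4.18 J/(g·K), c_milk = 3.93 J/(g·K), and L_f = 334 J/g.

T_f ≈ 3.0 °C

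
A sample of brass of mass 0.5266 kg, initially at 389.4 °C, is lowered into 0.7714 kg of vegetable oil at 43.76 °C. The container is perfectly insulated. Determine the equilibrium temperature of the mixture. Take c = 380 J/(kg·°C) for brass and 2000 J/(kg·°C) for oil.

T_f ≈ 83.4 °C

|Q_brass| = |Q_oil|:
0.5266*380*(389.4 − T) = 0.7714*2000*(T − 43.76)
200.11(389.4 − T) = 1542.8(T − 43.76)
1742.9 T = 145435  ⇒  T ≈ 83.44 °C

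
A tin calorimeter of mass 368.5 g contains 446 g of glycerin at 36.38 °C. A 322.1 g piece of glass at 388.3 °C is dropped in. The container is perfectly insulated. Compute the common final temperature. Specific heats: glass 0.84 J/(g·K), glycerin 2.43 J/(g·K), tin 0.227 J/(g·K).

Setting the total heat transfer to zero:
322.1*0.84*(T − 388.3) + 446*2.43*(T − 36.38) + 368.5*0.227*(T − 36.38) = 0
270.56(T − 388.3) + 1083.8(T − 36.38) + 83.65(T − 36.38) = 0
1438 T = 147531
T = 147531/1438 ≈ 102.60 °C

T_f ≈ 102.6 °C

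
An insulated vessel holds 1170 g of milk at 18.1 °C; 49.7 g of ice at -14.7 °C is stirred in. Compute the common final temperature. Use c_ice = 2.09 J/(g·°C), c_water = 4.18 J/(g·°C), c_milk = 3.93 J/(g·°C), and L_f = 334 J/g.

T_f ≈ 13.5 °C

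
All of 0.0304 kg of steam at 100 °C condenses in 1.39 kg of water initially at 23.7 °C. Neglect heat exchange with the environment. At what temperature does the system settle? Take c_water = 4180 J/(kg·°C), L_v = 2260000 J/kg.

Sum of m c ΔT and latent-heat terms is zero:
steam→water at 100 °C releases m L_v = 0.0304×2260000 = 68704
  condensate cools 100→T: 0.0304×4180×(T − 100) = 127.07(T − 100)
  water warms: 1.39×4180×(T − 23.7) = 5810.2(T − 23.7)
5937.3 T = 68704 + 12707 + 137702 = 219113
T ≈ 36.90 °C, under the boiling point, so the assumption holds.

T_f ≈ 36.9 °C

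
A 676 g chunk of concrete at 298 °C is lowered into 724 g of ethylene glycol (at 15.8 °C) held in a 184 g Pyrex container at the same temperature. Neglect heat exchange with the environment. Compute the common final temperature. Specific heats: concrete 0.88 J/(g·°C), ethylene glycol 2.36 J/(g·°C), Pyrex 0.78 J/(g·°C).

T_f ≈ 84.4 °C

Let T be the final temperature. ΣQ_i = 0:
676·0.88·(T − 298) + 724·2.36·(T − 15.8) + 184·0.78·(T − 15.8) = 0
594.88(T − 298) + 1708.6(T − 15.8) + 143.52(T − 15.8) = 0
2447 T = 206538
T = 206538/2447 ≈ 84.40 °C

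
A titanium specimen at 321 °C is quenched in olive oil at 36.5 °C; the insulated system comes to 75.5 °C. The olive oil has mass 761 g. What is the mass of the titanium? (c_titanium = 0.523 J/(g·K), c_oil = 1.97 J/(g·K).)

Taking heat into each body as positive, Σ m c ΔT = 0:
m×0.523×(75.5 − 321) + 761×1.97×(75.5 − 36.5) = 0
-128.4 m = -58468
m = -58468/-128.4 ≈ 455.4 g

m ≈ 455 g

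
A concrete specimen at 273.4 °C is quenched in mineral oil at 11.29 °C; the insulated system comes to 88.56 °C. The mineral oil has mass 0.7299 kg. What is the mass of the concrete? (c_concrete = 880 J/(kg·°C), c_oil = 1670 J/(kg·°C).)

m ≈ 0.579 kg

|Q_concrete| = |Q_oil|:
m×880×(273.4 − 88.56) = 0.7299×1670×(88.56 − 11.29)
162659 m = 94187  ⇒  m ≈ 0.579 kg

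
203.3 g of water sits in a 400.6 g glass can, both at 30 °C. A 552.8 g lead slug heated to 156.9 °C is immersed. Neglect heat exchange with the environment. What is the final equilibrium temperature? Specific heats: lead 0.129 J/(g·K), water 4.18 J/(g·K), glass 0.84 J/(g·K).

T_f ≈ 37.2 °C

Taking heat into each body as positive, Σ m c ΔT = 0:
552.8·0.129·(T − 156.9) + 203.3·4.18·(T − 30) + 400.6·0.84·(T − 30) = 0
(71.31 + 849.79 + 336.5) T = 71.31·156.9 + 849.79·30 + 336.5·30
T ≈ 37.20 °C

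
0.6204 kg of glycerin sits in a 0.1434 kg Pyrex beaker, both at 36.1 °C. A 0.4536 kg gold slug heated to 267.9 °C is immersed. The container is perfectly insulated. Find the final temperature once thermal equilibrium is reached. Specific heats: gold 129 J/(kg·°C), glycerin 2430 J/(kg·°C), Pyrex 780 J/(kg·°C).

Energy conservation, ΣQ = 0:
0.4536×129×(T − 267.9) + 0.6204×2430×(T − 36.1) + 0.1434×780×(T − 36.1) = 0
58.51(T − 267.9) + 1507.6(T − 36.1) + 111.85(T − 36.1) = 0
(58.51 + 1507.6 + 111.85) T = 58.51×267.9 + 1507.6×36.1 + 111.85×36.1
T = 74137 / 1677.9 = 44.2 °C

T_f ≈ 44.2 °C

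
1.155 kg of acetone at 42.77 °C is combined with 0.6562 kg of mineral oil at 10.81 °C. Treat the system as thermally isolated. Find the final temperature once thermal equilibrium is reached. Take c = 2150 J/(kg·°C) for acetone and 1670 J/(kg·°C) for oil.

Net heat exchanged in the isolated system is zero:
1.155*2150*(T − 42.77) + 0.6562*1670*(T − 10.81) = 0
3579.1 T = 118055
T = 118055 / 3579.1 = 33 °C

T_f ≈ 33.0 °C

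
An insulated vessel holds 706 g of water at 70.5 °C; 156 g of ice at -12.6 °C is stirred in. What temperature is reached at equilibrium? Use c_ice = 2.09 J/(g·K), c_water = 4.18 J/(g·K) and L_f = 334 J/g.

T_f ≈ 42.1 °C

Heat gained plus heat lost sum to zero:
warm ice to 0 °C: 156·2.09·(0 − (-12.6)) = 4108.1
  melt ice: 156·334 = 52104
  warm the meltwater: 652.08 T
  water cools: 706·4.18·(T − 70.5) = 2951.1(T − 70.5)
3603.2 T = 208051 − 56212 = 151839
T ≈ 42.14 °C — above 0 °C, consistent with complete melting.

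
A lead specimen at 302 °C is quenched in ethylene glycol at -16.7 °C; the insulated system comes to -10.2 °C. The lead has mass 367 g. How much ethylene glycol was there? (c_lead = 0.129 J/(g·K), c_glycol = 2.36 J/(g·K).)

m ≈ 964 g

Net heat exchanged in the isolated system is zero:
367·0.129·(-10.2 − 302) + m·2.36·(-10.2 − (-16.7)) = 0
15.34 m = 14780
m = 14780/15.34 ≈ 963.5 g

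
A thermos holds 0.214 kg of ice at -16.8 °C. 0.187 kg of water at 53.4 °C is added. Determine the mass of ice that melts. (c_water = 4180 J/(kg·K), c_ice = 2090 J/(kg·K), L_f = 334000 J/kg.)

Cooling the water to 0 °C releases 0.187×4180×53.4 = 41741 J.
Of that, 0.214×2090×16.8 = 7514 J goes to bring the ice to 0 °C, leaving 34227 J.
To melt every bit of ice: 0.214×334000 = 71476 J.
Since 34227 < 71476 J, not all the ice melts; equilibrium is at 0 °C.
Mass melted = 34227/334000 ≈ 0.1025 kg.

m_melted ≈ 0.102 kg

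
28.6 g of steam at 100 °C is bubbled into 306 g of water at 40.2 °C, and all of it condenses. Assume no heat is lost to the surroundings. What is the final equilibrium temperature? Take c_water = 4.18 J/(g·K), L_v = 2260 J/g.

Conservation of energy gives ΣQ = 0:
condense steam: −28.6·2260 = −64636; condensed water 100 °C→T: 119.55(T − 100); original water: 1279.1(T − 40.2)
1398.6 T = 64636 + 11955 + 51419 = 128010
T ≈ 91.53 °C, under the boiling point, so the assumption holds.

T_f ≈ 91.5 °C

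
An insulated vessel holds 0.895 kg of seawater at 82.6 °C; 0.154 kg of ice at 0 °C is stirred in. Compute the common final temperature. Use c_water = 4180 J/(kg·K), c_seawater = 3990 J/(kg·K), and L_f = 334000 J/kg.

Let T be the final temperature. ΣQ_i = 0:
fusion: m_ice L_f = 0.154·334000 = 51436
  meltwater 0→T: 0.154·4180·T = 643.72 T
  seawater: 3571.1(T − 82.6)
4214.8 T = 294969 − 51436 = 243533
T ≈ 57.78 °C — above 0 °C, consistent with complete melting.

T_f ≈ 57.8 °C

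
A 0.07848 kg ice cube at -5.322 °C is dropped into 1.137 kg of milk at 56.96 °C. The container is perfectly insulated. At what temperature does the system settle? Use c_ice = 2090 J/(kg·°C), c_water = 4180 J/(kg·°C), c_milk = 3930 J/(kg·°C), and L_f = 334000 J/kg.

T_f ≈ 47.4 °C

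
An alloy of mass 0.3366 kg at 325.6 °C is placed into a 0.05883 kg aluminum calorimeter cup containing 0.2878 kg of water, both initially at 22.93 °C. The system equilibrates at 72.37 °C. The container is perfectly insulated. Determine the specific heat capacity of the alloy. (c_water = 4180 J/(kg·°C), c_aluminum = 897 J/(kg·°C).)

c ≈ 728 J/(kg·°C)

Conservation of energy gives ΣQ = 0:
0.3366·c·(72.37 − 325.6) + 0.2878·4180·(72.37 − 22.93) + 0.05883·897·(72.37 − 22.93) = 0
-85.24 c = -62085
c = -62085/-85.24 ≈ 728.4 J/(kg·°C)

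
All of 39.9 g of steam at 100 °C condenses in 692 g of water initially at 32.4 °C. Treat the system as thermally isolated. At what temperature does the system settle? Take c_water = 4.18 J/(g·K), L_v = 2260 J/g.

Let T be the final temperature. ΣQ_i = 0:
latent heat released on condensation: 39.9·2260 = 90174; condensed water 100 °C→T: 166.78(T − 100); water warms: 692·4.18·(T − 32.4) = 2892.6(T − 32.4)
3059.3 T = 90174 + 16678 + 93719 = 200571
T ≈ 65.56 °C, under the boiling point, so the assumption holds.

T_f ≈ 65.6 °C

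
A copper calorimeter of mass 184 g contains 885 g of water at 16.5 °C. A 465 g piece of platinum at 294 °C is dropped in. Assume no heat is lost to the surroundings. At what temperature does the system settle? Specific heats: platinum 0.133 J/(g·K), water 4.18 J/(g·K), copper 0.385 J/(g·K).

Taking heat into each body as positive, Σ m c ΔT = 0:
465×0.133×(T − 294) + 885×4.18×(T − 16.5) + 184×0.385×(T − 16.5) = 0
3832 T = 80390
T = 80390/3832 ≈ 20.98 °C

T_f ≈ 21.0 °C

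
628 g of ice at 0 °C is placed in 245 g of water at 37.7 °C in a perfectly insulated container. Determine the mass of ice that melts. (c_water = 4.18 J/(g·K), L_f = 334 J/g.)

m_melted ≈ 116 g

Water can give up m c ΔT = 245·4.18·37.7 = 38609 J before reaching 0 °C.
Fully melting the ice requires m_ice L_f = 628·334 = 209752 J.
Since 38609 < 209752 J, not all the ice melts; equilibrium is at 0 °C.
m_melted·334 = 38609  ⇒  m_melted ≈ 115.6 g.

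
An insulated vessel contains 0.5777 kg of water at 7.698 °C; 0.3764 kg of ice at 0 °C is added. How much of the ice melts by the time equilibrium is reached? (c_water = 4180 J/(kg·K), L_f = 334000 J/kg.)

m_melted ≈ 0.0557 kg

Cooling the water to 0 °C releases 0.5777·4180·7.698 = 18589 J.
To melt every bit of ice: 0.3764·334000 = 125718 J.
18589 J < 125718 J, so only part of the ice melts and the system sits at 0 °C.
m_melt = 18589 / L_f = 0.05566 kg.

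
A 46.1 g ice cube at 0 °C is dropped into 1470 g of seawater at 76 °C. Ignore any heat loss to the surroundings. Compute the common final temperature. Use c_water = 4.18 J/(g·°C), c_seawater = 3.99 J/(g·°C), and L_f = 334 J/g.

T_f ≈ 71.0 °C

Taking heat into each body as positive, Σ m c ΔT = 0:
fusion: m_ice L_f = 46.1·334 = 15397
  meltwater 0→T: 46.1·4.18·T = 192.7 T
  seawater: 5865.3(T − 76)
6058 T = 445763 − 15397 = 430365
T ≈ 71.04 °C — above 0 °C, consistent with complete melting.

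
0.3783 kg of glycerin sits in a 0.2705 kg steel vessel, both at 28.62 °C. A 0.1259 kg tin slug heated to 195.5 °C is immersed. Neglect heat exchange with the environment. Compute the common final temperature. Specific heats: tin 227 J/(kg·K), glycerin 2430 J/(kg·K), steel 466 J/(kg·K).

T_f ≈ 33.1 °C

Energy conservation, ΣQ = 0:
0.1259*227*(T − 195.5) + 0.3783*2430*(T − 28.62) + 0.2705*466*(T − 28.62) = 0
28.58(T − 195.5) + 919.27(T − 28.62) + 126.05(T − 28.62) = 0
1073.9 T = 35504
T ≈ 33.06 °C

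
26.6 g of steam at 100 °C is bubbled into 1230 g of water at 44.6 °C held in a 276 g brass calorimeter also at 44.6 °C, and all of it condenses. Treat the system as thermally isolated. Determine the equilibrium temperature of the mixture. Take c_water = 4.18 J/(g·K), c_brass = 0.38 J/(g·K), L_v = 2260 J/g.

T_f ≈ 57.0 °C

Net heat exchanged in the isolated system is zero:
condense steam: −26.6×2260 = −60116
  condensate cools 100→T: 26.6×4.18×(T − 100) = 111.19(T − 100)
  water warms: 1230×4.18×(T − 44.6) = 5141.4(T − 44.6)
  brass cup: 276×0.38×(T − 44.6) = 104.88(T − 44.6)
5357.5 T = 60116 + 11119 + 233984 = 305219
T ≈ 56.97 °C — below 100 °C, confirming all the steam condensed.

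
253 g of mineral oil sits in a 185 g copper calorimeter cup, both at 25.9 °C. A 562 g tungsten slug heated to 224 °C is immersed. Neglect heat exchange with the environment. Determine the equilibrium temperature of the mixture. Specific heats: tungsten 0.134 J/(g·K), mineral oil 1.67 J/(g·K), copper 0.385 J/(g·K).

T_f is the heat-capacity-weighted average of the initial temperatures:
T_f = (75.31×224 + 422.51×25.9 + 71.23×25.9) / (75.31 + 422.51 + 71.23)
    = 29657 / 569.04 ≈ 52.12 °C

T_f ≈ 52.1 °C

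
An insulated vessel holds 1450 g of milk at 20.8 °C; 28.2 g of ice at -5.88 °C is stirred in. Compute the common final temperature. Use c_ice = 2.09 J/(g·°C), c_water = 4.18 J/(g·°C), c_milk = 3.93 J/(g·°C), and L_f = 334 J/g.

T_f ≈ 18.7 °C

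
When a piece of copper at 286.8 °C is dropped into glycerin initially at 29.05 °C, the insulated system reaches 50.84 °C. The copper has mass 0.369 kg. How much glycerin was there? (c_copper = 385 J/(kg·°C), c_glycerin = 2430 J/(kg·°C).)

Heat lost by the copper = heat gained by the glycerin:
0.369·385·(286.8 − 50.84) = m·2430·(50.84 − 29.05)
52950 m = 33522  ⇒  m ≈ 0.6331 kg

m ≈ 0.633 kg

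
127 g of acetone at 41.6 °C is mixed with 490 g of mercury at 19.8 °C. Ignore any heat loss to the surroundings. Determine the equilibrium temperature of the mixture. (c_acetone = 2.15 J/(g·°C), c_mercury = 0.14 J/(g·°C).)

With ΣQ=0 the equilibrium temperature is the m·c-weighted mean:
T_f = (273.05*41.6 + 68.6*19.8) / (273.05 + 68.6)
    = 12717 / 341.65 ≈ 37.22 °C

T_f ≈ 37.2 °C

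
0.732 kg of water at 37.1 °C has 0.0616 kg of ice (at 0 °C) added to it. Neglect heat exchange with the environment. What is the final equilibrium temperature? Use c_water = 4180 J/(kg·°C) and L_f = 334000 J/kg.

T_f ≈ 28.0 °C

Energy conservation, ΣQ = 0:
melt ice: 0.0616·334000 = 20574
  warm the meltwater: 257.49 T
  water cools: 0.732·4180·(T − 37.1) = 3059.8(T − 37.1)
3317.2 T = 113517 − 20574 = 92943
T ≈ 28.02 °C. Since T > 0 °C, the all-ice-melts assumption holds.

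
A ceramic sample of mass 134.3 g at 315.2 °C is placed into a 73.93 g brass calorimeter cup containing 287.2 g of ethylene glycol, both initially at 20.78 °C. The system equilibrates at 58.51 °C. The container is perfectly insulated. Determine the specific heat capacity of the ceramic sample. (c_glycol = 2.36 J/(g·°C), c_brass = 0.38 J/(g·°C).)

c ≈ 0.773 J/(g·°C)

Taking heat into each body as positive, Σ m c ΔT = 0:
134.3×c×(58.51 − 315.2) + 287.2×2.36×(58.51 − 20.78) + 73.93×0.38×(58.51 − 20.78) = 0
-34473 c = -26633
c = -26633/-34473 ≈ 0.7726 J/(g·°C)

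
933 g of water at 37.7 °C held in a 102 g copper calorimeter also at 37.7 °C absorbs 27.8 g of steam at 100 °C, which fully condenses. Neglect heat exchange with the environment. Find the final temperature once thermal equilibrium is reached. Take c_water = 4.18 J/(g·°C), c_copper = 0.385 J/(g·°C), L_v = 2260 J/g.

Sum of m c ΔT and latent-heat terms is zero:
condense steam: −27.8·2260 = −62828; condensed water 100 °C→T: 116.2(T − 100); original water: 3899.9(T − 37.7); cup: 39.27(T − 37.7)
4055.4 T = 62828 + 11620 + 148508 = 222957
T ≈ 54.98 °C (< 100 °C, so full condensation is consistent).

T_f ≈ 55.0 °C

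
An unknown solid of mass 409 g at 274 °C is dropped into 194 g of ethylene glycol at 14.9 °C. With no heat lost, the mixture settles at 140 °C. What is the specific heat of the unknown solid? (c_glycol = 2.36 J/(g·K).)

c ≈ 1.05 J/(g·K)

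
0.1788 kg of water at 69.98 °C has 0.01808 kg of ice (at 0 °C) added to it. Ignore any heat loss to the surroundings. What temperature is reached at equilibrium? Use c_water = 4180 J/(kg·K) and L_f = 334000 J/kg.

T_f ≈ 56.2 °C

Energy balance with sensible and latent terms:
melt ice: 0.01808·334000 = 6038.7
  warm the meltwater: 75.57 T
  water: 747.38(T − 69.98)
822.96 T = 52302 − 6038.7 = 46263
T ≈ 56.22 °C (positive, so assuming full melt was valid).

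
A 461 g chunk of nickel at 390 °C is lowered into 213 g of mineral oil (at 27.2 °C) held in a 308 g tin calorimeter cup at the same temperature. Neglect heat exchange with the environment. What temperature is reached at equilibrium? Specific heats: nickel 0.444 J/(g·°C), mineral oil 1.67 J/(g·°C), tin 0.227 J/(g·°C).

T_f ≈ 145.0 °C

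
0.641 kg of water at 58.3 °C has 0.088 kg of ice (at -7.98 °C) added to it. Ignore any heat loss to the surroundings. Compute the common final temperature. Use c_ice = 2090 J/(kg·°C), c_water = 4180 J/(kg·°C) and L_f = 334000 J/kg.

Let T be the final temperature. ΣQ_i = 0:
ice -7.98→0 °C: 0.088·2090·7.98 = 1467.7
  fusion: m_ice L_f = 0.088·334000 = 29392
  meltwater 0→T: 0.088·4180·T = 367.84 T
  water cools: 0.641·4180·(T − 58.3) = 2679.4(T − 58.3)
3047.2 T = 156208 − 30860 = 125348
T ≈ 41.14 °C. Since T > 0 °C, the all-ice-melts assumption holds.

T_f ≈ 41.1 °C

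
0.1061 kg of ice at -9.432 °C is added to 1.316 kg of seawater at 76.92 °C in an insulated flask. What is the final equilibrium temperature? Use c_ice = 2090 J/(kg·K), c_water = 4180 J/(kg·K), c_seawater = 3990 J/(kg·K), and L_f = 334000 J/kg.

Net heat exchanged in the isolated system is zero:
warm ice to 0 °C: 0.1061·2090·(0 − (-9.432)) = 2091.5
  latent heat to melt: 0.1061·334000 = 35437
  meltwater 0→T: 0.1061·4180·T = 443.5 T
  seawater cools: 1.316·3990·(T − 76.92) = 5250.8(T − 76.92)
5694.3 T = 403895 − 37529 = 366366
T ≈ 64.34 °C. Since T > 0 °C, the all-ice-melts assumption holds.

T_f ≈ 64.3 °C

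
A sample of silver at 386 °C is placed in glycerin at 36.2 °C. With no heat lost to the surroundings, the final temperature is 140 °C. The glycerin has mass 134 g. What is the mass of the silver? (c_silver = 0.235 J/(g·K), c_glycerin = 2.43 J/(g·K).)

m ≈ 585 g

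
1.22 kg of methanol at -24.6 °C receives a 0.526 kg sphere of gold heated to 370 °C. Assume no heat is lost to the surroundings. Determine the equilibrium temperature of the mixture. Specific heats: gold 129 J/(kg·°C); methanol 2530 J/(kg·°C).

T_f ≈ -16.1 °C

Setting the total heat transfer to zero:
0.526·129·(T − 370) + 1.22·2530·(T − (-24.6)) = 0
67.85(T − 370) + 3086.6(T − (-24.6)) = 0
(67.85 + 3086.6) T = 67.85·370 + 3086.6·(-24.6)
T = -50824 / 3154.5 = -16.1 °C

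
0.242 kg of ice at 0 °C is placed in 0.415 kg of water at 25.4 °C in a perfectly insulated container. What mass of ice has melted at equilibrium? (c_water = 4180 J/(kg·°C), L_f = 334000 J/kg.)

Cooling the water to 0 °C releases 0.415·4180·25.4 = 44061 J.
To melt every bit of ice: 0.242·334000 = 80828 J.
That's not enough to melt it all — equilibrium is at 0 °C with ice remaining.
Mass melted = 44061/334000 ≈ 0.1319 kg.

m_melted ≈ 0.132 kg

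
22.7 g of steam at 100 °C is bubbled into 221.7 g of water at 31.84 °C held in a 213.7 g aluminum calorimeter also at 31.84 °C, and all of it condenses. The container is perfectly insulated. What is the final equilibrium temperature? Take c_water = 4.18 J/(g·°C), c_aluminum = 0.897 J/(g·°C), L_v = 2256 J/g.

Taking heat into each body as positive, Σ m c ΔT = 0:
steam→water at 100 °C releases m L_v = 22.7×2256 = 51211
  condensate cools 100→T: 22.7×4.18×(T − 100) = 94.89(T − 100)
  original water: 926.71(T − 31.84)
  aluminum cup: 213.7×0.897×(T − 31.84) = 191.69(T − 31.84)
1213.3 T = 51211 + 9488.6 + 35610 = 96309
T ≈ 79.38 °C (< 100 °C, so full condensation is consistent).

T_f ≈ 79.4 °C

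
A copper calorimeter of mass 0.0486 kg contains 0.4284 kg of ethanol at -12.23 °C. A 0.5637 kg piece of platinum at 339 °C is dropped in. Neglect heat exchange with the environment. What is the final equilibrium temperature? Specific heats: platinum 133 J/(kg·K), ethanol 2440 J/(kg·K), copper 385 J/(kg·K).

With ΣQ=0 the equilibrium temperature is the m·c-weighted mean:
T_f = (74.97·339 + 1045.3·(-12.23) + 18.71·(-12.23)) / (74.97 + 1045.3 + 18.71)
    = 12403 / 1139 ≈ 10.89 °C

T_f ≈ 10.9 °C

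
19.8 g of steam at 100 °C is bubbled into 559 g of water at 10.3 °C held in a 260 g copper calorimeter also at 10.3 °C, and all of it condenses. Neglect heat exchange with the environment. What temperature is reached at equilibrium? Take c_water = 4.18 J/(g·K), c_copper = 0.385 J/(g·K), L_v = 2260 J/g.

Conservation of energy gives ΣQ = 0:
condense steam: −19.8×2260 = −44748; condensate cools 100→T: 19.8×4.18×(T − 100) = 82.76(T − 100); original water: 2336.6(T − 10.3); cup: 100.1(T − 10.3)
2519.5 T = 44748 + 8276.4 + 25098 = 78123
T ≈ 31.01 °C (< 100 °C, so full condensation is consistent).

T_f ≈ 31.0 °C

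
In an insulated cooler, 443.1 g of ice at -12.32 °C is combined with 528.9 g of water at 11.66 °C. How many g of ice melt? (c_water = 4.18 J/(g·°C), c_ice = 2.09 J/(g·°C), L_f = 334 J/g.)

Water can give up m c ΔT = 528.9·4.18·11.66 = 25778 J before reaching 0 °C.
Of that, 443.1·2.09·12.32 = 11409 J goes to bring the ice to 0 °C, leaving 14369 J.
Fully melting the ice requires m_ice L_f = 443.1·334 = 147995 J.
14369 J < 147995 J, so only part of the ice melts and the system sits at 0 °C.
m_melted·334 = 14369  ⇒  m_melted ≈ 43.02 g.

m_melted ≈ 43 g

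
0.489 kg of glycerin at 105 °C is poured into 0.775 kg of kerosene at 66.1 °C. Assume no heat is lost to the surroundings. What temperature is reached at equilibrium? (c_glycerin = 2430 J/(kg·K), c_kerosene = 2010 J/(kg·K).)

T_f ≈ 82.9 °C

Net heat exchanged in the isolated system is zero:
0.489·2430·(T − 105) + 0.775·2010·(T − 66.1) = 0
1188.3(T − 105) + 1557.8(T − 66.1) = 0
(1188.3 + 1557.8) T = 1188.3·105 + 1557.8·66.1
T = 227736/2746 ≈ 82.93 °C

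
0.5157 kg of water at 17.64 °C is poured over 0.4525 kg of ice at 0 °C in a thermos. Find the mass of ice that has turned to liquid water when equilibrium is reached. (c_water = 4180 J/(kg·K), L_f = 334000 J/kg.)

Heat available from the water dropping to 0 °C: 0.5157×4180×17.64 = 38025 J.
Fully melting the ice requires m_ice L_f = 0.4525×334000 = 151135 J.
Since 38025 < 151135 J, not all the ice melts; equilibrium is at 0 °C.
m_melted×334000 = 38025  ⇒  m_melted ≈ 0.1138 kg.

m_melted ≈ 0.114 kg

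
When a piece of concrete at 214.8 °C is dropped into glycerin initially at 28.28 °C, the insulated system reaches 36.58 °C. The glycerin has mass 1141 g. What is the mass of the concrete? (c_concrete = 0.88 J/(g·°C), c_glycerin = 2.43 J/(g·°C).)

m ≈ 147 g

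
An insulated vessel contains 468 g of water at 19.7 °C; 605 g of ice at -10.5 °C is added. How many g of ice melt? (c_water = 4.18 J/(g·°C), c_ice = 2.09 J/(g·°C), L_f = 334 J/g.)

Cooling the water to 0 °C releases 468×4.18×19.7 = 38538 J.
Of that, 605×2.09×10.5 = 13277 J goes to bring the ice to 0 °C, leaving 25261 J.
Melting all 605 g of ice would need 605×334 = 202070 J.
That's not enough to melt it all — equilibrium is at 0 °C with ice remaining.
Mass melted = 25261/334 ≈ 75.63 g.

m_melted ≈ 75.6 g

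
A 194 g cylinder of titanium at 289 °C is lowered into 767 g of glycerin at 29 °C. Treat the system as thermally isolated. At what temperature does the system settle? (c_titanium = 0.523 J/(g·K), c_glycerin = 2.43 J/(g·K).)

T_f ≈ 42.4 °C

With ΣQ=0 the equilibrium temperature is the m·c-weighted mean:
T_f = (101.46×289 + 1863.8×29) / (101.46 + 1863.8)
    = 83373 / 1965.3 ≈ 42.42 °C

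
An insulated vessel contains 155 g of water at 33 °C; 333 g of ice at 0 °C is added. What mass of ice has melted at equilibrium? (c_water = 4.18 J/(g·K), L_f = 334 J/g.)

m_melted ≈ 64 g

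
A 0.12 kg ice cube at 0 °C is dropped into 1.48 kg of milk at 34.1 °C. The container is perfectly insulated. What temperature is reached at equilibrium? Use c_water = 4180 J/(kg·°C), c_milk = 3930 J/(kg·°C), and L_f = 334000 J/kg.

Let T be the final temperature. ΣQ_i = 0:
latent heat to melt: 0.12·334000 = 40080; meltwater 0→T: 0.12·4180·T = 501.6 T; milk cools: 1.48·3930·(T − 34.1) = 5816.4(T − 34.1)
6318 T = 198339 − 40080 = 158259
T ≈ 25.05 °C — above 0 °C, consistent with complete melting.

T_f ≈ 25.0 °C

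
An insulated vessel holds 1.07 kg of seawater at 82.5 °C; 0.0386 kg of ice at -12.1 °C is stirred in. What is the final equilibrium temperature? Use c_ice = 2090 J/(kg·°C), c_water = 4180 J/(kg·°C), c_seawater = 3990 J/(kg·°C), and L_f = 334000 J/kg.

Taking heat into each body as positive, Σ m c ΔT = 0:
warm ice to 0 °C: 0.0386×2090×(0 − (-12.1)) = 976.16; fusion: m_ice L_f = 0.0386×334000 = 12892; warm the meltwater: 161.35 T; seawater cools: 1.07×3990×(T − 82.5) = 4269.3(T − 82.5)
4430.6 T = 352217 − 13869 = 338349
T ≈ 76.37 °C (positive, so assuming full melt was valid).

T_f ≈ 76.4 °C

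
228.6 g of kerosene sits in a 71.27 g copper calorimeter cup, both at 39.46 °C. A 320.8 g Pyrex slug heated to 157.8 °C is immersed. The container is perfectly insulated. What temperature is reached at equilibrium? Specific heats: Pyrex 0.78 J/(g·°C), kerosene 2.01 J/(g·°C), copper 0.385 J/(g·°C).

T_f ≈ 79.6 °C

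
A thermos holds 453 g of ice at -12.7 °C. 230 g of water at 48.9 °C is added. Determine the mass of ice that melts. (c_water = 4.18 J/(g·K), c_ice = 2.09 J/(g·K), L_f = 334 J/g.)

Cooling the water to 0 °C releases 230·4.18·48.9 = 47012 J.
Warming the ice to 0 °C takes 453·2.09·12.7 = 12024 J, leaving 34988 J for melting.
Fully melting the ice requires m_ice L_f = 453·334 = 151302 J.
34988 J < 151302 J, so only part of the ice melts and the system sits at 0 °C.
m_melt = 34988 / L_f = 104.8 g.

m_melted ≈ 105 g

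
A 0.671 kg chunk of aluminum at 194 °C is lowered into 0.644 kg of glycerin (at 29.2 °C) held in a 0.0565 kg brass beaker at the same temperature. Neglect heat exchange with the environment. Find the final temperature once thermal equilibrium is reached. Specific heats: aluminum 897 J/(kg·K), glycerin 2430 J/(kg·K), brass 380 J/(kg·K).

T_f ≈ 74.5 °C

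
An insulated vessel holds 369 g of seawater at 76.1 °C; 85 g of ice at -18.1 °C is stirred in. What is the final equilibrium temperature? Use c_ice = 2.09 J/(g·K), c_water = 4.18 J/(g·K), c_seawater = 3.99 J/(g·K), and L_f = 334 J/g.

T_f ≈ 44.0 °C

Taking heat into each body as positive, Σ m c ΔT = 0:
warm ice to 0 °C: 85·2.09·(0 − (-18.1)) = 3215.5
  latent heat to melt: 85·334 = 28390
  meltwater 0→T: 85·4.18·T = 355.3 T
  seawater cools: 369·3.99·(T − 76.1) = 1472.3(T − 76.1)
1827.6 T = 112043 − 31605 = 80437
T ≈ 44.01 °C — above 0 °C, consistent with complete melting.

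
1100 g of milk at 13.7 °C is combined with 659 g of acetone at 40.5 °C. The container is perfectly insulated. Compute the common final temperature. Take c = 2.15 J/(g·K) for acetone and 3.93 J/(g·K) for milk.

Taking heat into each body as positive, Σ m c ΔT = 0:
659·2.15·(T − 40.5) + 1100·3.93·(T − 13.7) = 0
(1416.8 + 4323) T = 1416.8·40.5 + 4323·13.7
T = 116608/5739.9 ≈ 20.32 °C

T_f ≈ 20.3 °C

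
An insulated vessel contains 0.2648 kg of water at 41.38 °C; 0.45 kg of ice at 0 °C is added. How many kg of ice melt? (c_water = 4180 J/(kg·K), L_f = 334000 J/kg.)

m_melted ≈ 0.137 kg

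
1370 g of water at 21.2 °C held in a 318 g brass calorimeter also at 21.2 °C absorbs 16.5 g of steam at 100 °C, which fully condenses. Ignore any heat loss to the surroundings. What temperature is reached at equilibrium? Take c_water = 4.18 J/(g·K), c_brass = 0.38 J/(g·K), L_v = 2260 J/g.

T_f ≈ 28.4 °C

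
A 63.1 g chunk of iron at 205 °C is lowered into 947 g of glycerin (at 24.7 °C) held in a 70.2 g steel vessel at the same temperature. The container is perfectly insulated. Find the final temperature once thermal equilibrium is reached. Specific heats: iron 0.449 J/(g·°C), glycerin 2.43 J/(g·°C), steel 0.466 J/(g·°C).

T_f ≈ 26.9 °C

Let T be the final temperature. ΣQ_i = 0:
63.1*0.449*(T − 205) + 947*2.43*(T − 24.7) + 70.2*0.466*(T − 24.7) = 0
28.33(T − 205) + 2301.2(T − 24.7) + 32.71(T − 24.7) = 0
(28.33 + 2301.2 + 32.71) T = 28.33*205 + 2301.2*24.7 + 32.71*24.7
T ≈ 26.86 °C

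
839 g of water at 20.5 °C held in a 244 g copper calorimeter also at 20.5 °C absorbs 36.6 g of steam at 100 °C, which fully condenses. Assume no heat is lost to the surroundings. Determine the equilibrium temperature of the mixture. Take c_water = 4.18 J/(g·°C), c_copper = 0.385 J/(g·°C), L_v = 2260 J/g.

T_f ≈ 45.8 °C

Energy conservation, ΣQ = 0:
latent heat released on condensation: 36.6×2260 = 82716; condensate cools 100→T: 36.6×4.18×(T − 100) = 152.99(T − 100); water warms: 839×4.18×(T − 20.5) = 3507(T − 20.5); copper cup: 244×0.385×(T − 20.5) = 93.94(T − 20.5)
3753.9 T = 82716 + 15299 + 73820 = 171834
T ≈ 45.77 °C (< 100 °C, so full condensation is consistent).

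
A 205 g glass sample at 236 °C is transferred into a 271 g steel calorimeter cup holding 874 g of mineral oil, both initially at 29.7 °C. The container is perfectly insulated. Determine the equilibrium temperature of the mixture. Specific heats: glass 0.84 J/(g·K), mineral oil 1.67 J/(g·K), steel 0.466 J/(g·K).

T_f is the heat-capacity-weighted average of the initial temperatures:
T_f = (172.2*236 + 1459.6*29.7 + 126.29*29.7) / (172.2 + 1459.6 + 126.29)
    = 87739 / 1758.1 ≈ 49.91 °C

T_f ≈ 49.9 °C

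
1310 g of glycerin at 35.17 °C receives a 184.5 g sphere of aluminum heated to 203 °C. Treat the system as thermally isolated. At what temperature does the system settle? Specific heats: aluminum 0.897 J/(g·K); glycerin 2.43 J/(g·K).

T_f ≈ 43.5 °C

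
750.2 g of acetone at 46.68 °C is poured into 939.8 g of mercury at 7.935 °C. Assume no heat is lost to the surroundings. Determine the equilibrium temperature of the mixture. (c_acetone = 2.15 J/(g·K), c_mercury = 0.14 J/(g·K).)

|Q_acetone| = |Q_mercury|:
750.2·2.15·(46.68 − T) = 939.8·0.14·(T − 7.935)
1612.9(46.68 − T) = 131.57(T − 7.935)
1744.5 T = 76336  ⇒  T ≈ 43.76 °C

T_f ≈ 43.8 °C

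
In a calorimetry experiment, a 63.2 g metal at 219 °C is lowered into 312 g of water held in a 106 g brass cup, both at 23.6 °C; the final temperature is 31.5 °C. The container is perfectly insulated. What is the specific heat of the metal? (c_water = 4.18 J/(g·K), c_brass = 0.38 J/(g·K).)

c ≈ 0.896 J/(g·K)

Let T be the final temperature. ΣQ_i = 0:
63.2·c·(31.5 − 219) + 312·4.18·(31.5 − 23.6) + 106·0.38·(31.5 − 23.6) = 0
-11850 c = -10621
c = -10621/-11850 ≈ 0.8963 J/(g·K)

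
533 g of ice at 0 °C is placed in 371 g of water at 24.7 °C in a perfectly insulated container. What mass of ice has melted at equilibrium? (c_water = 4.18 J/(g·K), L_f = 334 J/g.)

Water can give up m c ΔT = 371·4.18·24.7 = 38304 J before reaching 0 °C.
Fully melting the ice requires m_ice L_f = 533·334 = 178022 J.
That's not enough to melt it all — equilibrium is at 0 °C with ice remaining.
Mass melted = 38304/334 ≈ 114.7 g.

m_melted ≈ 115 g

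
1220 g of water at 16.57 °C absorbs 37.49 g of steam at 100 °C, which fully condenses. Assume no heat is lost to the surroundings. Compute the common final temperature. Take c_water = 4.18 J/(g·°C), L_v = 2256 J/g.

T_f ≈ 35.1 °C

Let T be the final temperature. ΣQ_i = 0:
condense steam: −37.49×2256 = −84577
  condensed water 100 °C→T: 156.71(T − 100)
  original water: 5099.6(T − 16.57)
5256.3 T = 84577 + 15671 + 84500 = 184749
T ≈ 35.15 °C — below 100 °C, confirming all the steam condensed.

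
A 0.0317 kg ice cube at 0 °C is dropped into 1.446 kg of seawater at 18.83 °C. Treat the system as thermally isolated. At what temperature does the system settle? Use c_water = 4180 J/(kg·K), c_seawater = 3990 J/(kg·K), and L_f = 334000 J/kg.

T_f ≈ 16.6 °C

Net heat exchanged in the isolated system is zero:
melt ice: 0.0317·334000 = 10588; meltwater 0→T: 0.0317·4180·T = 132.51 T; seawater cools: 1.446·3990·(T − 18.83) = 5769.5(T − 18.83)
5902 T = 108640 − 10588 = 98053
T ≈ 16.61 °C (positive, so assuming full melt was valid).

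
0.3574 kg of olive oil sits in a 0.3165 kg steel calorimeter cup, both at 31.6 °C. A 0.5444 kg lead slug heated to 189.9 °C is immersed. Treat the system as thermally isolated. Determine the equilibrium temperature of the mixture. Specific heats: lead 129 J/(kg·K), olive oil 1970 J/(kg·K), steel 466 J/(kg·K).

T_f ≈ 43.7 °C

Heat gained plus heat lost sum to zero:
0.5444*129*(T − 189.9) + 0.3574*1970*(T − 31.6) + 0.3165*466*(T − 31.6) = 0
70.23(T − 189.9) + 704.08(T − 31.6) + 147.49(T − 31.6) = 0
921.79 T = 40246
T = 40246 / 921.79 = 43.7 °C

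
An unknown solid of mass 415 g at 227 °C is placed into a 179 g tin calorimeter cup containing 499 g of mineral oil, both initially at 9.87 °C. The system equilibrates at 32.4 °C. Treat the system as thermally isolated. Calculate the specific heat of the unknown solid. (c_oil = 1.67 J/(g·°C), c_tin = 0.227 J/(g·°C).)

Energy conservation, ΣQ = 0:
415·c·(32.4 − 227) + 499·1.67·(32.4 − 9.87) + 179·0.227·(32.4 − 9.87) = 0
-80759 c = -19690
c = -19690/-80759 ≈ 0.2438 J/(g·°C)

c ≈ 0.244 J/(g·°C)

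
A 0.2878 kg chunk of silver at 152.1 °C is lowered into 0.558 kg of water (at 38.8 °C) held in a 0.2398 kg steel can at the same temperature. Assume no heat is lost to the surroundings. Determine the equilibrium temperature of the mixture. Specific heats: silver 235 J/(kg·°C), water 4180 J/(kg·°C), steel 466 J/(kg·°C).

T_f is the heat-capacity-weighted average of the initial temperatures:
T_f = (67.63·152.1 + 2332.4·38.8 + 111.75·38.8) / (67.63 + 2332.4 + 111.75)
    = 105121 / 2511.8 ≈ 41.85 °C

T_f ≈ 41.9 °C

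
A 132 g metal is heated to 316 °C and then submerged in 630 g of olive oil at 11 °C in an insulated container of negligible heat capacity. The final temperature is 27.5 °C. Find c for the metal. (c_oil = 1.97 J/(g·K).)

Energy conservation, ΣQ = 0:
132×c×(27.5 − 316) + 630×1.97×(27.5 − 11) = 0
-38082 c = -20478
c = -20478/-38082 ≈ 0.5377 J/(g·K)

c ≈ 0.538 J/(g·K)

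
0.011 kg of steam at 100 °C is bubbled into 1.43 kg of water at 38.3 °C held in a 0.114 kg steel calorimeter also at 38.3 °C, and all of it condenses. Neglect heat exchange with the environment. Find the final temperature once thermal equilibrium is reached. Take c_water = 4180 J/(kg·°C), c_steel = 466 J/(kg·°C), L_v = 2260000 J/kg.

T_f ≈ 42.9 °C

Energy conservation, ΣQ = 0:
latent heat released on condensation: 0.011·2260000 = 24860; condensed water 100 °C→T: 45.98(T − 100); original water: 5977.4(T − 38.3); cup: 53.12(T − 38.3)
6076.5 T = 24860 + 4598 + 230969 = 260427
T ≈ 42.86 °C — below 100 °C, confirming all the steam condensed.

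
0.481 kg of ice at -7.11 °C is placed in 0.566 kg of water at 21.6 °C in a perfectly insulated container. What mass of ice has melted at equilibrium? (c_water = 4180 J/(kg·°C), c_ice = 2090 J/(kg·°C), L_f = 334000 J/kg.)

m_melted ≈ 0.132 kg

Water can give up m c ΔT = 0.566×4180×21.6 = 51103 J before reaching 0 °C.
Warming the ice to 0 °C takes 0.481×2090×7.11 = 7147.6 J, leaving 43955 J for melting.
Melting all 0.481 kg of ice would need 0.481×334000 = 160654 J.
43955 J < 160654 J, so only part of the ice melts and the system sits at 0 °C.
Mass melted = 43955/334000 ≈ 0.1316 kg.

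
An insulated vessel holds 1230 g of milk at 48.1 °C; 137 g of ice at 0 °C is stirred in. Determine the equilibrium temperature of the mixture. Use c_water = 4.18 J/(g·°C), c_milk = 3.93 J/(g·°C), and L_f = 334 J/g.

T_f ≈ 34.5 °C

Let T be the final temperature. ΣQ_i = 0:
melt ice: 137×334 = 45758
  warm the meltwater: 572.66 T
  milk: 4833.9(T − 48.1)
5406.6 T = 232511 − 45758 = 186753
T ≈ 34.54 °C. Since T > 0 °C, the all-ice-melts assumption holds.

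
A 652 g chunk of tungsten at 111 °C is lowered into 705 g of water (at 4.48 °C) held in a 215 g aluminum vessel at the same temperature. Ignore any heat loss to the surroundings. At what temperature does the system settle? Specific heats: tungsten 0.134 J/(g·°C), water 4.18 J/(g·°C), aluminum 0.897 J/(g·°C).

T_f ≈ 7.4 °C

Let T be the final temperature. ΣQ_i = 0:
652×0.134×(T − 111) + 705×4.18×(T − 4.48) + 215×0.897×(T − 4.48) = 0
(87.37 + 2946.9 + 192.86) T = 87.37×111 + 2946.9×4.48 + 192.86×4.48
T ≈ 7.36 °C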